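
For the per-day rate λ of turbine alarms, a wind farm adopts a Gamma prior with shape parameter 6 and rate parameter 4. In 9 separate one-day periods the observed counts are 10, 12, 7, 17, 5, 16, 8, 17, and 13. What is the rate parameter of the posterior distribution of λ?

13

Total count: 10 + 12 + 7 + 17 + 5 + 16 + 8 + 17 + 13 = 105.
Total exposure: 9 days.
Posterior: α' = 6 + 105 = 111, β' = 4 + 9 = 13.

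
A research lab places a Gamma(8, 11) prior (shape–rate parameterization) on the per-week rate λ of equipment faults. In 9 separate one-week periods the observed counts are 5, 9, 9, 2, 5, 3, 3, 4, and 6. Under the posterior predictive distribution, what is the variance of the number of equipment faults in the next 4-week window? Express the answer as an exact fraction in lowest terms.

324/25

Total count: 5 + 9 + 9 + 2 + 5 + 3 + 3 + 4 + 6 = 46.
Total exposure: 9 weeks.
Gamma(α, β) with Poisson data over total exposure Σt gives posterior Gamma(α+Σx, β+Σt) = Gamma(54, 20).
The posterior predictive for a window of length T is Negative Binomial with variance T·α'·(β'+T)/β'² = 4·54·24/400 = 324/25.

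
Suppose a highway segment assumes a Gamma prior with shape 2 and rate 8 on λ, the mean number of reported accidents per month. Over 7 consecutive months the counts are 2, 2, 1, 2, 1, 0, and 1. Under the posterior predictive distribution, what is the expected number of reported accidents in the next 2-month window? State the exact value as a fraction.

22/15

Total count: 2 + 2 + 1 + 2 + 1 + 0 + 1 = 9.
Total exposure: 7 months.
The Gamma prior is conjugate for the Poisson rate, so λ | data ~ Gamma(2+9, 8+7) = Gamma(11, 15).
Predictive mean over a 2-month window = T·E[λ|data] = 2·11/15 = 22/15.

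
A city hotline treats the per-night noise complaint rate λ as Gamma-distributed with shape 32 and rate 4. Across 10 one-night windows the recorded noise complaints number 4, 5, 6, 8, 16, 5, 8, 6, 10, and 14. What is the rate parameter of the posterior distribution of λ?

14

Total count: 4 + 5 + 6 + 8 + 16 + 5 + 8 + 6 + 10 + 14 = 82.
Total exposure: 10 nights.
Posterior: α' = 32 + 82 = 114, β' = 4 + 10 = 14.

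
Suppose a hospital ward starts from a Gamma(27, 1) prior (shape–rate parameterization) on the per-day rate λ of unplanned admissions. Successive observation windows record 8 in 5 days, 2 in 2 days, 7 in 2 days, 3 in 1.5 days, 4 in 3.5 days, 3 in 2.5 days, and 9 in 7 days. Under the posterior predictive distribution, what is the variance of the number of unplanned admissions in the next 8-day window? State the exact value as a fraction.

Total count: 8 + 2 + 7 + 3 + 4 + 3 + 9 = 36.
Total exposure: 5 + 2 + 2 + 1.5 + 3.5 + 2.5 + 7 = 23.5 days.
Posterior: α' = 27 + 36 = 63, β' = 1 + 23.5 = 49/2.
The posterior predictive for a window of length T is Negative Binomial with variance T·α'·(β'+T)/β'² = 8·63·(65/2)/(2401/4) = 9360/343.

9360/343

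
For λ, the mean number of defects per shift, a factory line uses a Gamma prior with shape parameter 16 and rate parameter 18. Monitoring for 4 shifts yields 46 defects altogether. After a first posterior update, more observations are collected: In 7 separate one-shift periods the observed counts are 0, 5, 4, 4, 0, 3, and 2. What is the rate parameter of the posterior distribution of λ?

29

Total count 46 over total exposure 4 shifts.
After the first batch: Gamma(16 + 46, 18 + 4) = Gamma(62, 22).
Total count: 0 + 5 + 4 + 4 + 0 + 3 + 2 = 18.
Total exposure: 7 shifts.
After the second batch: Gamma(62 + 18, 22 + 7) = Gamma(80, 29).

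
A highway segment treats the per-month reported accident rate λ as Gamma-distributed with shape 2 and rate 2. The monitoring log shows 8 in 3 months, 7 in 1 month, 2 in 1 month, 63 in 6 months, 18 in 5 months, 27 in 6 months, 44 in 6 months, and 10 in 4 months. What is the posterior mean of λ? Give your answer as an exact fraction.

Total count: 8 + 7 + 2 + 63 + 18 + 27 + 44 + 10 = 179.
Total exposure: 3 + 1 + 1 + 6 + 5 + 6 + 6 + 4 = 32 months.
Gamma(α, β) with Poisson data over total exposure Σt gives posterior Gamma(α+Σx, β+Σt) = Gamma(181, 34).
Posterior mean = α'/β' = 181/34.

181/34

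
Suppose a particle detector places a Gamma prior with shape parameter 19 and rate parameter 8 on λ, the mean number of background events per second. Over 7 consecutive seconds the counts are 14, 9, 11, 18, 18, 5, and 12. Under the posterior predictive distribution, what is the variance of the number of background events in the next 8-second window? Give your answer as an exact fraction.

Total count: 14 + 9 + 11 + 18 + 18 + 5 + 12 = 87.
Total exposure: 7 seconds.
Gamma(α, β) with Poisson data over total exposure Σt gives posterior Gamma(α+Σx, β+Σt) = Gamma(106, 15).
The posterior predictive for a window of length T is Negative Binomial with variance T·α'·(β'+T)/β'² = 8·106·23/225 = 19504/225.

19504/225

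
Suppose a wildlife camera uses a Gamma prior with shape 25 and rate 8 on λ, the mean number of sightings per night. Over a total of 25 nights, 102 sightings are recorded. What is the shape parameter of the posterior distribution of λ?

127

Total count 102 over total exposure 25 nights.
Gamma(α, β) with Poisson data over total exposure Σt gives posterior Gamma(α+Σx, β+Σt) = Gamma(127, 33).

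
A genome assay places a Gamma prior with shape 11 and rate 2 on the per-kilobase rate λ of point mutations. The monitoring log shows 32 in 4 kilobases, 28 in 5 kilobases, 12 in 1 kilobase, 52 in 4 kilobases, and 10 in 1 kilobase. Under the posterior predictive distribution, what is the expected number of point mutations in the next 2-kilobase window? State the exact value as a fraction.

290/17

Total count: 32 + 28 + 12 + 52 + 10 = 134.
Total exposure: 4 + 5 + 1 + 4 + 1 = 15 kilobases.
Gamma(α, β) with Poisson data over total exposure Σt gives posterior Gamma(α+Σx, β+Σt) = Gamma(145, 17).
Predictive mean over a 2-kilobase window = T·E[λ|data] = 2·145/17 = 290/17.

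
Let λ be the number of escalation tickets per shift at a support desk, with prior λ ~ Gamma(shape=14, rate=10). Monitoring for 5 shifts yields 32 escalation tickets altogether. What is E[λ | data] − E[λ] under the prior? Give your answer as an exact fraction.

Total count 32 over total exposure 5 shifts.
By Gamma–Poisson conjugacy, the posterior is Gamma(α + Σx, β + Σt) = Gamma(14 + 32, 10 + 5) = Gamma(46, 15).
Posterior mean = 46/15 = 46/15; prior mean = 14/10 = 7/5. Difference = 46/15 − 7/5 = 5/3.

5/3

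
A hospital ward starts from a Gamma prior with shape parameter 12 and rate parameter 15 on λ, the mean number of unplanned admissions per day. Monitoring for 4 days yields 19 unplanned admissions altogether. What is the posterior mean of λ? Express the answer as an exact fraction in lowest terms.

31/19

Total count 19 over total exposure 4 days.
The Gamma prior is conjugate for the Poisson rate, so λ | data ~ Gamma(12+19, 15+4) = Gamma(31, 19).
Posterior mean = α'/β' = 31/19.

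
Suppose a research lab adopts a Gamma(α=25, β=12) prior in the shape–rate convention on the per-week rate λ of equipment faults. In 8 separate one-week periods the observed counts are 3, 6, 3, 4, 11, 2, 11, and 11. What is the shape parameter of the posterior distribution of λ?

Total count: 3 + 6 + 3 + 4 + 11 + 2 + 11 + 11 = 51.
Total exposure: 8 weeks.
Posterior: α' = 25 + 51 = 76, β' = 12 + 8 = 20.

76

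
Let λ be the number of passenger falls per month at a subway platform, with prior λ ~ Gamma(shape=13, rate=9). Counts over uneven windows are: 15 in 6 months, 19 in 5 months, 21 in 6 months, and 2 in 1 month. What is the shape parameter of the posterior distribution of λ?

Total count: 15 + 19 + 21 + 2 = 57.
Total exposure: 6 + 5 + 6 + 1 = 18 months.
Posterior: α' = 13 + 57 = 70, β' = 9 + 18 = 27.

70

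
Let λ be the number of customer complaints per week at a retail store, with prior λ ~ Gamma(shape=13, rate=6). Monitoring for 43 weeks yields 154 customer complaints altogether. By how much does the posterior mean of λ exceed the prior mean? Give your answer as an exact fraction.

365/294

Total count 154 over total exposure 43 weeks.
Gamma(α, β) with Poisson data over total exposure Σt gives posterior Gamma(α+Σx, β+Σt) = Gamma(167, 49).
Posterior mean = 167/49 = 167/49; prior mean = 13/6 = 13/6. Difference = 167/49 − 13/6 = 365/294.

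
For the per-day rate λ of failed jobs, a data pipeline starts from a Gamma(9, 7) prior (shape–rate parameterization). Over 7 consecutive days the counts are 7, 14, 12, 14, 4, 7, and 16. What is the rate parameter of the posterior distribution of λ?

14

Total count: 7 + 14 + 12 + 14 + 4 + 7 + 16 = 74.
Total exposure: 7 days.
Gamma(α, β) with Poisson data over total exposure Σt gives posterior Gamma(α+Σx, β+Σt) = Gamma(83, 14).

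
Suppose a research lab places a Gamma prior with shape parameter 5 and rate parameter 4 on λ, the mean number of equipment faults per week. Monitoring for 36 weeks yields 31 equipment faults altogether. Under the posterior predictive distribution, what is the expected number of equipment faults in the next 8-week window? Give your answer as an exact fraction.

36/5

Total count 31 over total exposure 36 weeks.
The Gamma prior is conjugate for the Poisson rate, so λ | data ~ Gamma(5+31, 4+36) = Gamma(36, 40).
Predictive mean over an 8-week window = T·E[λ|data] = 8·36/40 = 36/5.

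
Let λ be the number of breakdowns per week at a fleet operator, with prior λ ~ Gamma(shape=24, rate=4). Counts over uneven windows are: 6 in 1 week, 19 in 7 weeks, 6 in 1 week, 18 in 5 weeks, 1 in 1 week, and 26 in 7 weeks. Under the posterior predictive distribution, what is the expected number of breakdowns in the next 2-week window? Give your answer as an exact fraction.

Total count: 6 + 19 + 6 + 18 + 1 + 26 = 76.
Total exposure: 1 + 7 + 1 + 5 + 1 + 7 = 22 weeks.
Gamma(α, β) with Poisson data over total exposure Σt gives posterior Gamma(α+Σx, β+Σt) = Gamma(100, 26).
Predictive mean over a 2-week window = T·E[λ|data] = 2·100/26 = 100/13.

100/13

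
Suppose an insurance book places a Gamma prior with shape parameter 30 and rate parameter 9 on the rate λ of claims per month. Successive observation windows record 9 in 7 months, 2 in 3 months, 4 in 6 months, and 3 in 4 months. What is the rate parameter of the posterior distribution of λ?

29

Total count: 9 + 2 + 4 + 3 = 18.
Total exposure: 7 + 3 + 6 + 4 = 20 months.
The Gamma prior is conjugate for the Poisson rate, so λ | data ~ Gamma(30+18, 9+20) = Gamma(48, 29).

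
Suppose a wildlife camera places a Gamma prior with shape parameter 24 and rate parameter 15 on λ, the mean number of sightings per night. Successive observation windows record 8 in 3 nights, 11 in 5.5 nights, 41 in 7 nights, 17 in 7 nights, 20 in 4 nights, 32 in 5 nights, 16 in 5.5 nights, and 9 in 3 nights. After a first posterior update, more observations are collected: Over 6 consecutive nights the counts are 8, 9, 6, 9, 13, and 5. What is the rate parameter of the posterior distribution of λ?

61

Total count: 8 + 11 + 41 + 17 + 20 + 32 + 16 + 9 = 154.
Total exposure: 3 + 5.5 + 7 + 7 + 4 + 5 + 5.5 + 3 = 40 nights.
After the first batch: Gamma(24 + 154, 15 + 40) = Gamma(178, 55).
Total count: 8 + 9 + 6 + 9 + 13 + 5 = 50.
Total exposure: 6 nights.
After the second batch: Gamma(178 + 50, 55 + 6) = Gamma(228, 61).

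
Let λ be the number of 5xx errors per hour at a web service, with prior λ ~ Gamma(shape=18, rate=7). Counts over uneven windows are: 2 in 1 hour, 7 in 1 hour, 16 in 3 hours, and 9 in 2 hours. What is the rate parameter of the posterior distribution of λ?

14

Total count: 2 + 7 + 16 + 9 = 34.
Total exposure: 1 + 1 + 3 + 2 = 7 hours.
Gamma(α, β) with Poisson data over total exposure Σt gives posterior Gamma(α+Σx, β+Σt) = Gamma(52, 14).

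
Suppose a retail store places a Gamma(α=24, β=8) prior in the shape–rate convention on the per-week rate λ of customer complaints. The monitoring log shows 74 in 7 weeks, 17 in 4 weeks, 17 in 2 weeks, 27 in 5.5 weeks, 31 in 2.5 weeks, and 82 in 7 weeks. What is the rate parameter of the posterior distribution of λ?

Total count: 74 + 17 + 17 + 27 + 31 + 82 = 248.
Total exposure: 7 + 4 + 2 + 5.5 + 2.5 + 7 = 28 weeks.
Gamma(α, β) with Poisson data over total exposure Σt gives posterior Gamma(α+Σx, β+Σt) = Gamma(272, 36).

36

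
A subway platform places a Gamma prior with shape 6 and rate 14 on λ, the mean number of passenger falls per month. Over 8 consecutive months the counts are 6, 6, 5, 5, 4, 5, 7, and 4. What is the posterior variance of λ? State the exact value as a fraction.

Total count: 6 + 6 + 5 + 5 + 4 + 5 + 7 + 4 = 42.
Total exposure: 8 months.
The Gamma prior is conjugate for the Poisson rate, so λ | data ~ Gamma(6+42, 14+8) = Gamma(48, 22).
Posterior variance = α'/β'² = 48/484 = 12/121.

12/121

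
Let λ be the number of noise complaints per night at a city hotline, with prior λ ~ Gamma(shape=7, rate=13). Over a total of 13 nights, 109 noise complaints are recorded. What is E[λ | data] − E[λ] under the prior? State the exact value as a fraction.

Total count 109 over total exposure 13 nights.
The Gamma prior is conjugate for the Poisson rate, so λ | data ~ Gamma(7+109, 13+13) = Gamma(116, 26).
Posterior mean = 116/26 = 58/13; prior mean = 7/13 = 7/13. Difference = 58/13 − 7/13 = 51/13.

51/13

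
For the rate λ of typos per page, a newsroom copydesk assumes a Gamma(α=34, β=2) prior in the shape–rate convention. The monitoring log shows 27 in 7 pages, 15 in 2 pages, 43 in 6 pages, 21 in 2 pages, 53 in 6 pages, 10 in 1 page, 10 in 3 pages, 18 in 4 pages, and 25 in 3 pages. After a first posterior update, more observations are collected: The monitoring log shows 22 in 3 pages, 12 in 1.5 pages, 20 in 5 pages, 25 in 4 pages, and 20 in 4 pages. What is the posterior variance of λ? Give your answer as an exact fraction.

Total count: 27 + 15 + 43 + 21 + 53 + 10 + 10 + 18 + 25 = 222.
Total exposure: 7 + 2 + 6 + 2 + 6 + 1 + 3 + 4 + 3 = 34 pages.
After the first batch: Gamma(34 + 222, 2 + 34) = Gamma(256, 36).
Total count: 22 + 12 + 20 + 25 + 20 = 99.
Total exposure: 3 + 1.5 + 5 + 4 + 4 = 17.5 pages.
After the second batch: Gamma(256 + 99, 36 + 17.5) = Gamma(355, 107/2).
Posterior variance = α'/β'² = 355/(11449/4) = 1420/11449.

1420/11449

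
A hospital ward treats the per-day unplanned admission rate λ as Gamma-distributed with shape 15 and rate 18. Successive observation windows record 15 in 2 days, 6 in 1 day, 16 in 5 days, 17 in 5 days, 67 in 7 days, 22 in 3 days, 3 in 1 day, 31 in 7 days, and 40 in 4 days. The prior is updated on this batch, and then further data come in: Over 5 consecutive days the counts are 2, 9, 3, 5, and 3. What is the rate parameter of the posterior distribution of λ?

58

Total count: 15 + 6 + 16 + 17 + 67 + 22 + 3 + 31 + 40 = 217.
Total exposure: 2 + 1 + 5 + 5 + 7 + 3 + 1 + 7 + 4 = 35 days.
After the first batch: Gamma(15 + 217, 18 + 35) = Gamma(232, 53).
Total count: 2 + 9 + 3 + 5 + 3 = 22.
Total exposure: 5 days.
After the second batch: Gamma(232 + 22, 53 + 5) = Gamma(254, 58).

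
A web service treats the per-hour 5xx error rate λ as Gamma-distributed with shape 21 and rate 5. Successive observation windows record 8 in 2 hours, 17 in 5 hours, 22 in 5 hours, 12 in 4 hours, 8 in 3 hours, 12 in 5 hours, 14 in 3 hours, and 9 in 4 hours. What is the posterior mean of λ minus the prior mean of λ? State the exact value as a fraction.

-47/60

Total count: 8 + 17 + 22 + 12 + 8 + 12 + 14 + 9 = 102.
Total exposure: 2 + 5 + 5 + 4 + 3 + 5 + 3 + 4 = 31 hours.
Posterior: α' = 21 + 102 = 123, β' = 5 + 31 = 36.
Posterior mean = 123/36 = 41/12; prior mean = 21/5 = 21/5. Difference = 41/12 − 21/5 = -47/60.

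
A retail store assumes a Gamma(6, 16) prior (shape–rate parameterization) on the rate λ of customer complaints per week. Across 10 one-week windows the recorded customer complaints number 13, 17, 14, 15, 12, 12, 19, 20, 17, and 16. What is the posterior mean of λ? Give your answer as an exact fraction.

Total count: 13 + 17 + 14 + 15 + 12 + 12 + 19 + 20 + 17 + 16 = 155.
Total exposure: 10 weeks.
Conjugate update: add total count to the shape and total exposure to the rate, giving Gamma(161, 26).
Posterior mean = α'/β' = 161/26.

161/26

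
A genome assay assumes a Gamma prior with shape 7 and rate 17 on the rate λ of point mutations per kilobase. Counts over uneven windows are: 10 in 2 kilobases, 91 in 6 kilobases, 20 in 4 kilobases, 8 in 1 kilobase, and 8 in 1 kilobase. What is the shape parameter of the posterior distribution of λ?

Total count: 10 + 91 + 20 + 8 + 8 = 137.
Total exposure: 2 + 6 + 4 + 1 + 1 = 14 kilobases.
Conjugate update: add total count to the shape and total exposure to the rate, giving Gamma(144, 31).

144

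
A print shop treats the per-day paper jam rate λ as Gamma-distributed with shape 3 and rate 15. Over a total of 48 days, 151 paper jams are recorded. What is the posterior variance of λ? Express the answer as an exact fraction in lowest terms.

Total count 151 over total exposure 48 days.
Posterior: α' = 3 + 151 = 154, β' = 15 + 48 = 63.
Posterior variance = α'/β'² = 154/3969 = 22/567.

22/567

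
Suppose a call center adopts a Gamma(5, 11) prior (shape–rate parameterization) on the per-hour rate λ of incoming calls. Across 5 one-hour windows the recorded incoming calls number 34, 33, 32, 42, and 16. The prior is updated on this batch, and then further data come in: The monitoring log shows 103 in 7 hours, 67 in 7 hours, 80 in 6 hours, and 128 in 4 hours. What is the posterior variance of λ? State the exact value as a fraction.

27/80

Total count: 34 + 33 + 32 + 42 + 16 = 157.
Total exposure: 5 hours.
After the first batch: Gamma(5 + 157, 11 + 5) = Gamma(162, 16).
Total count: 103 + 67 + 80 + 128 = 378.
Total exposure: 7 + 7 + 6 + 4 = 24 hours.
After the second batch: Gamma(162 + 378, 16 + 24) = Gamma(540, 40).
Posterior variance = α'/β'² = 540/1600 = 27/80.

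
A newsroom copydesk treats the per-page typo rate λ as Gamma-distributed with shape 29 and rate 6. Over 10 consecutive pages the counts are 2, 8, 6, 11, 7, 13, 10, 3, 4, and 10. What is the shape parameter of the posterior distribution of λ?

Total count: 2 + 8 + 6 + 11 + 7 + 13 + 10 + 3 + 4 + 10 = 74.
Total exposure: 10 pages.
Posterior: α' = 29 + 74 = 103, β' = 6 + 10 = 16.

103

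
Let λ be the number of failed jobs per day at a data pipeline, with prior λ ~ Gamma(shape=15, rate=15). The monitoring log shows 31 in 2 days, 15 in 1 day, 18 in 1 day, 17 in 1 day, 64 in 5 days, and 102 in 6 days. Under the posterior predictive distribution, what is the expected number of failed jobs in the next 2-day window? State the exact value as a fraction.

Total count: 31 + 15 + 18 + 17 + 64 + 102 = 247.
Total exposure: 2 + 1 + 1 + 1 + 5 + 6 = 16 days.
Conjugate update: add total count to the shape and total exposure to the rate, giving Gamma(262, 31).
Predictive mean over a 2-day window = T·E[λ|data] = 2·262/31 = 524/31.

524/31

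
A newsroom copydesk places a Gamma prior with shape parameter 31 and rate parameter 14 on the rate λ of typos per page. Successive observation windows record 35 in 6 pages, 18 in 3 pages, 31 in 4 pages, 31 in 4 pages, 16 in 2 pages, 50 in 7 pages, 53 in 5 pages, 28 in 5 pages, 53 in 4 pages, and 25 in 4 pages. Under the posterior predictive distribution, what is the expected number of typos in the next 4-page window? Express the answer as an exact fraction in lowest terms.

Total count: 35 + 18 + 31 + 31 + 16 + 50 + 53 + 28 + 53 + 25 = 340.
Total exposure: 6 + 3 + 4 + 4 + 2 + 7 + 5 + 5 + 4 + 4 = 44 pages.
Posterior: α' = 31 + 340 = 371, β' = 14 + 44 = 58.
Predictive mean over a 4-page window = T·E[λ|data] = 4·371/58 = 742/29.

742/29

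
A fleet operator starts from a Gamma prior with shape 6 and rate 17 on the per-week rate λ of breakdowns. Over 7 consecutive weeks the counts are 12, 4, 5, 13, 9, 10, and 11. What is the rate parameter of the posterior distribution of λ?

Total count: 12 + 4 + 5 + 13 + 9 + 10 + 11 = 64.
Total exposure: 7 weeks.
The Gamma prior is conjugate for the Poisson rate, so λ | data ~ Gamma(6+64, 17+7) = Gamma(70, 24).

24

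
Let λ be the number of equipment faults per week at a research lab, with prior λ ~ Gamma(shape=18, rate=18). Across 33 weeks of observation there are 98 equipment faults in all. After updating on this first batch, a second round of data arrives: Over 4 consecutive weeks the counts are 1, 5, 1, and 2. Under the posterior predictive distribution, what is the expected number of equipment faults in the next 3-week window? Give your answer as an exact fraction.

75/11

Total count 98 over total exposure 33 weeks.
After the first batch: Gamma(18 + 98, 18 + 33) = Gamma(116, 51).
Total count: 1 + 5 + 1 + 2 = 9.
Total exposure: 4 weeks.
After the second batch: Gamma(116 + 9, 51 + 4) = Gamma(125, 55).
Predictive mean over a 3-week window = T·E[λ|data] = 3·125/55 = 75/11.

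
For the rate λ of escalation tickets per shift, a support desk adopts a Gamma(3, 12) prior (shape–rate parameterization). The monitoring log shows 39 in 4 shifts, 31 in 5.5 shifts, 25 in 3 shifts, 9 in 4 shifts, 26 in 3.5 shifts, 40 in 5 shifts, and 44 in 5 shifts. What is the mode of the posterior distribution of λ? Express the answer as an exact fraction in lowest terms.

36/7

Total count: 39 + 31 + 25 + 9 + 26 + 40 + 44 = 214.
Total exposure: 4 + 5.5 + 3 + 4 + 3.5 + 5 + 5 = 30 shifts.
The Gamma prior is conjugate for the Poisson rate, so λ | data ~ Gamma(3+214, 12+30) = Gamma(217, 42).
Posterior mode = (α'−1)/β' = 216/42 = 36/7.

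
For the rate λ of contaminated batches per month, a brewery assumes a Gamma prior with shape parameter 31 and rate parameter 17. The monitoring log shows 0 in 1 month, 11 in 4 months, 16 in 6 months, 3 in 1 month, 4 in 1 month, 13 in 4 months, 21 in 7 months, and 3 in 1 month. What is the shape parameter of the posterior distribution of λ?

102

Total count: 0 + 11 + 16 + 3 + 4 + 13 + 21 + 3 = 71.
Total exposure: 1 + 4 + 6 + 1 + 1 + 4 + 7 + 1 = 25 months.
Conjugate update: add total count to the shape and total exposure to the rate, giving Gamma(102, 42).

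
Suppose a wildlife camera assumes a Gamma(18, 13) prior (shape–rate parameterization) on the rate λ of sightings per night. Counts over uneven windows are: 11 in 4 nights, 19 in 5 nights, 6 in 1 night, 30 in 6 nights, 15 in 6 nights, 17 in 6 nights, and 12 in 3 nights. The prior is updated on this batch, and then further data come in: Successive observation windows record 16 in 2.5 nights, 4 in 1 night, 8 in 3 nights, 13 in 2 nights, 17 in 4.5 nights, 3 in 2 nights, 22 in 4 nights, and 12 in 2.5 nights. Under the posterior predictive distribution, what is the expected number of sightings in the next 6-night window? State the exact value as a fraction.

Total count: 11 + 19 + 6 + 30 + 15 + 17 + 12 = 110.
Total exposure: 4 + 5 + 1 + 6 + 6 + 6 + 3 = 31 nights.
After the first batch: Gamma(18 + 110, 13 + 31) = Gamma(128, 44).
Total count: 16 + 4 + 8 + 13 + 17 + 3 + 22 + 12 = 95.
Total exposure: 2.5 + 1 + 3 + 2 + 4.5 + 2 + 4 + 2.5 = 21.5 nights.
After the second batch: Gamma(128 + 95, 44 + 21.5) = Gamma(223, 131/2).
Predictive mean over a 6-night window = T·E[λ|data] = 6·223/(131/2) = 2676/131.

2676/131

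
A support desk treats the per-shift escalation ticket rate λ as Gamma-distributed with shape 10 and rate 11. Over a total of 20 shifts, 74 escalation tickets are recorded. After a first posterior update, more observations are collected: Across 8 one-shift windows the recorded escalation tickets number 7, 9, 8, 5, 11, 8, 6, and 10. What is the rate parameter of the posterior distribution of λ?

39

Total count 74 over total exposure 20 shifts.
After the first batch: Gamma(10 + 74, 11 + 20) = Gamma(84, 31).
Total count: 7 + 9 + 8 + 5 + 11 + 8 + 6 + 10 = 64.
Total exposure: 8 shifts.
After the second batch: Gamma(84 + 64, 31 + 8) = Gamma(148, 39).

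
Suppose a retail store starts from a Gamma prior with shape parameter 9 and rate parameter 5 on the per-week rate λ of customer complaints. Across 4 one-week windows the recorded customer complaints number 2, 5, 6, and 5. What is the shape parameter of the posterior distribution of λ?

27

Total count: 2 + 5 + 6 + 5 = 18.
Total exposure: 4 weeks.
Posterior: α' = 9 + 18 = 27, β' = 5 + 4 = 9.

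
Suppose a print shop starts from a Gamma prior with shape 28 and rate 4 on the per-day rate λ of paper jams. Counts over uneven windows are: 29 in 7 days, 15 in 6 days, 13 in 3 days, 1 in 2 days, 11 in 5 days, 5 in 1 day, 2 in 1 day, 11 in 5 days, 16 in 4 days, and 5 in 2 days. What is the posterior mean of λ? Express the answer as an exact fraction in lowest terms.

17/5

Total count: 29 + 15 + 13 + 1 + 11 + 5 + 2 + 11 + 16 + 5 = 108.
Total exposure: 7 + 6 + 3 + 2 + 5 + 1 + 1 + 5 + 4 + 2 = 36 days.
Posterior: α' = 28 + 108 = 136, β' = 4 + 36 = 40.
Posterior mean = α'/β' = 136/40 = 17/5.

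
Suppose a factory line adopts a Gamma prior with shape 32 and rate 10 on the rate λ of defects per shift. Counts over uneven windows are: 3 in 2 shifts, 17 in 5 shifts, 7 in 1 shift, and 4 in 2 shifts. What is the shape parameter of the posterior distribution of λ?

Total count: 3 + 17 + 7 + 4 = 31.
Total exposure: 2 + 5 + 1 + 2 = 10 shifts.
Conjugate update: add total count to the shape and total exposure to the rate, giving Gamma(63, 20).

63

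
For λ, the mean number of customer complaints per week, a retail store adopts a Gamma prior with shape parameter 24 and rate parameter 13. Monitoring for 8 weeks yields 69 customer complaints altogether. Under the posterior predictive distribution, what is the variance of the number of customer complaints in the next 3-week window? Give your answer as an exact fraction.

744/49

Total count 69 over total exposure 8 weeks.
By Gamma–Poisson conjugacy, the posterior is Gamma(α + Σx, β + Σt) = Gamma(24 + 69, 13 + 8) = Gamma(93, 21).
The posterior predictive for a window of length T is Negative Binomial with variance T·α'·(β'+T)/β'² = 3·93·24/441 = 744/49.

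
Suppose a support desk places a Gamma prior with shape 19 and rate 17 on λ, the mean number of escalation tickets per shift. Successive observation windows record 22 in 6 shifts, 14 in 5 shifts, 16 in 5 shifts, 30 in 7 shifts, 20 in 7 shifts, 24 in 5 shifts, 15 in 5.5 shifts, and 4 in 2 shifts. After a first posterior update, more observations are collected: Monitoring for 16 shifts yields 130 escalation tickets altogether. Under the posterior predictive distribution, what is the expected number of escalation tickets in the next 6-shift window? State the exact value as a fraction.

3528/151

Total count: 22 + 14 + 16 + 30 + 20 + 24 + 15 + 4 = 145.
Total exposure: 6 + 5 + 5 + 7 + 7 + 5 + 5.5 + 2 = 42.5 shifts.
After the first batch: Gamma(19 + 145, 17 + 42.5) = Gamma(164, 119/2).
Total count 130 over total exposure 16 shifts.
After the second batch: Gamma(164 + 130, 119/2 + 16) = Gamma(294, 151/2).
Predictive mean over a 6-shift window = T·E[λ|data] = 6·294/(151/2) = 3528/151.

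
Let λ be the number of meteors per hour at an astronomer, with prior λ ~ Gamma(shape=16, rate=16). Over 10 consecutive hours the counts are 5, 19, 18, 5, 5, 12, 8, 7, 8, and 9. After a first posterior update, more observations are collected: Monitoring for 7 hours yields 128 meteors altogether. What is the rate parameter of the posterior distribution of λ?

Total count: 5 + 19 + 18 + 5 + 5 + 12 + 8 + 7 + 8 + 9 = 96.
Total exposure: 10 hours.
After the first batch: Gamma(16 + 96, 16 + 10) = Gamma(112, 26).
Total count 128 over total exposure 7 hours.
After the second batch: Gamma(112 + 128, 26 + 7) = Gamma(240, 33).

33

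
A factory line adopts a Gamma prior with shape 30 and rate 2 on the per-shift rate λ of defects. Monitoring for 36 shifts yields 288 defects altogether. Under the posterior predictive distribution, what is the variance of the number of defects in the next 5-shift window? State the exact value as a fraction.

34185/722

Total count 288 over total exposure 36 shifts.
Posterior: α' = 30 + 288 = 318, β' = 2 + 36 = 38.
The posterior predictive for a window of length T is Negative Binomial with variance T·α'·(β'+T)/β'² = 5·318·43/1444 = 34185/722.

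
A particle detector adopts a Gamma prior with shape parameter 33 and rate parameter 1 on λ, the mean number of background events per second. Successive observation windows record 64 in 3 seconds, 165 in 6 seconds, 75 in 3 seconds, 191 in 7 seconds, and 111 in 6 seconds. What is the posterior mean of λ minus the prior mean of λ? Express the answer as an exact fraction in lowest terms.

Total count: 64 + 165 + 75 + 191 + 111 = 606.
Total exposure: 3 + 6 + 3 + 7 + 6 = 25 seconds.
The Gamma prior is conjugate for the Poisson rate, so λ | data ~ Gamma(33+606, 1+25) = Gamma(639, 26).
Posterior mean = 639/26 = 639/26; prior mean = 33/1 = 33. Difference = 639/26 − 33 = -219/26.

-219/26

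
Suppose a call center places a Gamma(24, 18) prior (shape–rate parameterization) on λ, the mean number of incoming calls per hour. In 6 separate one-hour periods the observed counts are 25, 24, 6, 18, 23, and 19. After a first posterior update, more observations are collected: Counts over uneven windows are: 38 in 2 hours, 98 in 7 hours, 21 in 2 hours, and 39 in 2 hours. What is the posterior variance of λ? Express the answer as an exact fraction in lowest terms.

Total count: 25 + 24 + 6 + 18 + 23 + 19 = 115.
Total exposure: 6 hours.
After the first batch: Gamma(24 + 115, 18 + 6) = Gamma(139, 24).
Total count: 38 + 98 + 21 + 39 = 196.
Total exposure: 2 + 7 + 2 + 2 = 13 hours.
After the second batch: Gamma(139 + 196, 24 + 13) = Gamma(335, 37).
Posterior variance = α'/β'² = 335/1369.

335/1369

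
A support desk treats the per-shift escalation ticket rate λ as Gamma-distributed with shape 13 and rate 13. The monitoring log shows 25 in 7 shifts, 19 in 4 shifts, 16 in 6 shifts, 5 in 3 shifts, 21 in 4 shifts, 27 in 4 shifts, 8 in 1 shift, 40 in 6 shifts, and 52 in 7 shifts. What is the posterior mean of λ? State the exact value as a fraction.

226/55

Total count: 25 + 19 + 16 + 5 + 21 + 27 + 8 + 40 + 52 = 213.
Total exposure: 7 + 4 + 6 + 3 + 4 + 4 + 1 + 6 + 7 = 42 shifts.
The Gamma prior is conjugate for the Poisson rate, so λ | data ~ Gamma(13+213, 13+42) = Gamma(226, 55).
Posterior mean = α'/β' = 226/55.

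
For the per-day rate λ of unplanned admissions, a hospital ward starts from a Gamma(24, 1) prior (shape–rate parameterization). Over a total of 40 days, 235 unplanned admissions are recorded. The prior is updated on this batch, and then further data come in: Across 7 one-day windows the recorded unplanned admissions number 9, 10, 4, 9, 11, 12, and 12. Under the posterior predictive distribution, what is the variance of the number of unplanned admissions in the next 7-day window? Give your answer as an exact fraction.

62755/1152

Total count 235 over total exposure 40 days.
After the first batch: Gamma(24 + 235, 1 + 40) = Gamma(259, 41).
Total count: 9 + 10 + 4 + 9 + 11 + 12 + 12 = 67.
Total exposure: 7 days.
After the second batch: Gamma(259 + 67, 41 + 7) = Gamma(326, 48).
The posterior predictive for a window of length T is Negative Binomial with variance T·α'·(β'+T)/β'² = 7·326·55/2304 = 62755/1152.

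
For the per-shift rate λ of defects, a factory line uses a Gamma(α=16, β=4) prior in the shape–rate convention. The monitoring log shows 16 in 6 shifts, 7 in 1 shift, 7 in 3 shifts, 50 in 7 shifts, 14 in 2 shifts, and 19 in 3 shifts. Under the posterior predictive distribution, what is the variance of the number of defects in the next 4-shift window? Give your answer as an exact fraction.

Total count: 16 + 7 + 7 + 50 + 14 + 19 = 113.
Total exposure: 6 + 1 + 3 + 7 + 2 + 3 = 22 shifts.
Conjugate update: add total count to the shape and total exposure to the rate, giving Gamma(129, 26).
The posterior predictive for a window of length T is Negative Binomial with variance T·α'·(β'+T)/β'² = 4·129·30/676 = 3870/169.

3870/169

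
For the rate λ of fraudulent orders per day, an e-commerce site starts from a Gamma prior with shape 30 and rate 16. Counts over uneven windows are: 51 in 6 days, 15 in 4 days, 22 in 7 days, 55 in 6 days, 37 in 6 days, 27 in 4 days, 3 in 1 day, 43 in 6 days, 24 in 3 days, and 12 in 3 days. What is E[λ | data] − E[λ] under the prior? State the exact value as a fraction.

811/248

Total count: 51 + 15 + 22 + 55 + 37 + 27 + 3 + 43 + 24 + 12 = 289.
Total exposure: 6 + 4 + 7 + 6 + 6 + 4 + 1 + 6 + 3 + 3 = 46 days.
Conjugate update: add total count to the shape and total exposure to the rate, giving Gamma(319, 62).
Posterior mean = 319/62 = 319/62; prior mean = 30/16 = 15/8. Difference = 319/62 − 15/8 = 811/248.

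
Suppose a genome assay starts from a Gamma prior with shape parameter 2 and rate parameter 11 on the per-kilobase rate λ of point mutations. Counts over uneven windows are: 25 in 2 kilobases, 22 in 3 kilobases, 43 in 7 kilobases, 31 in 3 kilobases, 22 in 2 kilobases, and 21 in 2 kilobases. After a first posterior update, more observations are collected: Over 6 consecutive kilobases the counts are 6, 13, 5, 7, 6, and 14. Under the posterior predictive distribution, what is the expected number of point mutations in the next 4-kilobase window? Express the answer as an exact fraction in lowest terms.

217/9

Total count: 25 + 22 + 43 + 31 + 22 + 21 = 164.
Total exposure: 2 + 3 + 7 + 3 + 2 + 2 = 19 kilobases.
After the first batch: Gamma(2 + 164, 11 + 19) = Gamma(166, 30).
Total count: 6 + 13 + 5 + 7 + 6 + 14 = 51.
Total exposure: 6 kilobases.
After the second batch: Gamma(166 + 51, 30 + 6) = Gamma(217, 36).
Predictive mean over a 4-kilobase window = T·E[λ|data] = 4·217/36 = 217/9.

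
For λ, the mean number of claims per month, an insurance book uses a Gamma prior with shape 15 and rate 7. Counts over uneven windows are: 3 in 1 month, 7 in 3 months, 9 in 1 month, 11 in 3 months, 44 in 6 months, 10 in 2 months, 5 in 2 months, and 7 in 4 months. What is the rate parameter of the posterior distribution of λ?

29

Total count: 3 + 7 + 9 + 11 + 44 + 10 + 5 + 7 = 96.
Total exposure: 1 + 3 + 1 + 3 + 6 + 2 + 2 + 4 = 22 months.
The Gamma prior is conjugate for the Poisson rate, so λ | data ~ Gamma(15+96, 7+22) = Gamma(111, 29).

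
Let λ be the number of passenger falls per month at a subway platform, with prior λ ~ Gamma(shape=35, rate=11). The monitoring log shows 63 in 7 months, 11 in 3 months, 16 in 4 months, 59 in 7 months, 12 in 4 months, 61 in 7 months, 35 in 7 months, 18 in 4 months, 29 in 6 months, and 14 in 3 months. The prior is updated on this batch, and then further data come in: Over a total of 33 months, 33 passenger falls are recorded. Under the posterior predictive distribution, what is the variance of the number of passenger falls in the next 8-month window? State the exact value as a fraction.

Total count: 63 + 11 + 16 + 59 + 12 + 61 + 35 + 18 + 29 + 14 = 318.
Total exposure: 7 + 3 + 4 + 7 + 4 + 7 + 7 + 4 + 6 + 3 = 52 months.
After the first batch: Gamma(35 + 318, 11 + 52) = Gamma(353, 63).
Total count 33 over total exposure 33 months.
After the second batch: Gamma(353 + 33, 63 + 33) = Gamma(386, 96).
The posterior predictive for a window of length T is Negative Binomial with variance T·α'·(β'+T)/β'² = 8·386·104/9216 = 2509/72.

2509/72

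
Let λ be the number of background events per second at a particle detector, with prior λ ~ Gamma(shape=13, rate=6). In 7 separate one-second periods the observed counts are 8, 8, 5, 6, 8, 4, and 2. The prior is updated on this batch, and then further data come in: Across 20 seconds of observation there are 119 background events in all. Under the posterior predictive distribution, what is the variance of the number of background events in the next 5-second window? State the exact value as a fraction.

Total count: 8 + 8 + 5 + 6 + 8 + 4 + 2 = 41.
Total exposure: 7 seconds.
After the first batch: Gamma(13 + 41, 6 + 7) = Gamma(54, 13).
Total count 119 over total exposure 20 seconds.
After the second batch: Gamma(54 + 119, 13 + 20) = Gamma(173, 33).
The posterior predictive for a window of length T is Negative Binomial with variance T·α'·(β'+T)/β'² = 5·173·38/1089 = 32870/1089.

32870/1089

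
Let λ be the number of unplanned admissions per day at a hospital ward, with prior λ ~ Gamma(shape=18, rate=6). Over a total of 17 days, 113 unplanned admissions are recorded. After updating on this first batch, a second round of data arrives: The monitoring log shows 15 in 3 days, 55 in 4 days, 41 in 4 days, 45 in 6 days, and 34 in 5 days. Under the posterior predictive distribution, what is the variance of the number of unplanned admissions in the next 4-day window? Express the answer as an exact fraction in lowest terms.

Total count 113 over total exposure 17 days.
After the first batch: Gamma(18 + 113, 6 + 17) = Gamma(131, 23).
Total count: 15 + 55 + 41 + 45 + 34 = 190.
Total exposure: 3 + 4 + 4 + 6 + 5 = 22 days.
After the second batch: Gamma(131 + 190, 23 + 22) = Gamma(321, 45).
The posterior predictive for a window of length T is Negative Binomial with variance T·α'·(β'+T)/β'² = 4·321·49/2025 = 20972/675.

20972/675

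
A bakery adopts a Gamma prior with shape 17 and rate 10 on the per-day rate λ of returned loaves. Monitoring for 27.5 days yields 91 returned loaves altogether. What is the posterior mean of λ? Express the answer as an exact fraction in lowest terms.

72/25

Total count 91 over total exposure 27.5 days.
Gamma(α, β) with Poisson data over total exposure Σt gives posterior Gamma(α+Σx, β+Σt) = Gamma(108, 75/2).
Posterior mean = α'/β' = 108/(75/2) = 72/25.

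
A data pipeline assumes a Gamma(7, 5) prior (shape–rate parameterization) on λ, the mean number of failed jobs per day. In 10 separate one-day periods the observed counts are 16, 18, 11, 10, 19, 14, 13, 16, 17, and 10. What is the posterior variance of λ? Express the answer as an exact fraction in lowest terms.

151/225

Total count: 16 + 18 + 11 + 10 + 19 + 14 + 13 + 16 + 17 + 10 = 144.
Total exposure: 10 days.
Conjugate update: add total count to the shape and total exposure to the rate, giving Gamma(151, 15).
Posterior variance = α'/β'² = 151/225.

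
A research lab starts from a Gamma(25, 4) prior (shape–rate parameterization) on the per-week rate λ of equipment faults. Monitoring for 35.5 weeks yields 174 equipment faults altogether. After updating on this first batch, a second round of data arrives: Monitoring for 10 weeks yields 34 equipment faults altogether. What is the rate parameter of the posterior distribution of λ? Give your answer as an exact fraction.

99/2

Total count 174 over total exposure 35.5 weeks.
After the first batch: Gamma(25 + 174, 4 + 35.5) = Gamma(199, 79/2).
Total count 34 over total exposure 10 weeks.
After the second batch: Gamma(199 + 34, 79/2 + 10) = Gamma(233, 99/2).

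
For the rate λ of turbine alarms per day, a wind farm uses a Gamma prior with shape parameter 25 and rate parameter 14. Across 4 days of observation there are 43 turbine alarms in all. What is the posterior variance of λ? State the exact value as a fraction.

17/81

Total count 43 over total exposure 4 days.
Posterior: α' = 25 + 43 = 68, β' = 14 + 4 = 18.
Posterior variance = α'/β'² = 68/324 = 17/81.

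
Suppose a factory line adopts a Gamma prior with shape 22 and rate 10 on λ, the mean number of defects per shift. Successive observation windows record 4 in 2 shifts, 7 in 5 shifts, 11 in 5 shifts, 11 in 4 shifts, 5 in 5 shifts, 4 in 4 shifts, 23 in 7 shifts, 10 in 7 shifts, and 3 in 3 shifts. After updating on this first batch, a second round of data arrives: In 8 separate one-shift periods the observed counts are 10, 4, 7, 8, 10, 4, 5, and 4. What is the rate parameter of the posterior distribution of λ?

60

Total count: 4 + 7 + 11 + 11 + 5 + 4 + 23 + 10 + 3 = 78.
Total exposure: 2 + 5 + 5 + 4 + 5 + 4 + 7 + 7 + 3 = 42 shifts.
After the first batch: Gamma(22 + 78, 10 + 42) = Gamma(100, 52).
Total count: 10 + 4 + 7 + 8 + 10 + 4 + 5 + 4 = 52.
Total exposure: 8 shifts.
After the second batch: Gamma(100 + 52, 52 + 8) = Gamma(152, 60).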